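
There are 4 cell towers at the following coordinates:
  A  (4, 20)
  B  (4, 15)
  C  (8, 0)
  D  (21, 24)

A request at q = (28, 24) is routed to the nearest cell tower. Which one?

Squared Euclidean distances:
|qA|² = (28−4)² + (24−20)² = 576 + 16 = 592
|qB|² = (28−4)² + (24−15)² = 576 + 81 = 657
|qC|² = (28−8)² + (24−0)² = 400 + 576 = 976
|qD|² = (28−21)² + (24−24)² = 49 + 0 = 49
The smallest is to D, so q lies in the Voronoi region of D.

D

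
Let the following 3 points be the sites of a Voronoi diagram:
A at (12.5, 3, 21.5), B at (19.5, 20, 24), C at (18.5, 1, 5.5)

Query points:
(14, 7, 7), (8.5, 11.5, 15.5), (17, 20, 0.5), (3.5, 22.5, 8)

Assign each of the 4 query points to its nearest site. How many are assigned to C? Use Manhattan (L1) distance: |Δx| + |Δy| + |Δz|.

2

(14, 7, 7) — d to each: A:20, B:35.5, C:12 → nearest is C
(8.5, 11.5, 15.5) — d to each: A:18.5, B:28, C:30.5 → nearest is A
(17, 20, 0.5) — d to each: A:42.5, B:26, C:25.5 → nearest is C
(3.5, 22.5, 8) — d to each: A:42, B:34.5, C:39 → nearest is B
2 of the 4 points have C as nearest.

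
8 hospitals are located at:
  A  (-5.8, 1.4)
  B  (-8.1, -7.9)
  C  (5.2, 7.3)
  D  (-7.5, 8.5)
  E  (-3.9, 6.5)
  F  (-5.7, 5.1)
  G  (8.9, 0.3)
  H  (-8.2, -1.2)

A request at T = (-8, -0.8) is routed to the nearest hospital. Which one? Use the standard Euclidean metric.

H

Squared Euclidean distances:
|TA|² = 4.84 + 4.84 = 9.68
|TB|² = 0.01 + 50.41 = 50.42
|TC|² = 174.24 + 65.61 = 239.85
|TD|² = 0.25 + 86.49 = 86.74
|TE|² = 16.81 + 53.29 = 70.1
|TF|² = 5.29 + 34.81 = 40.1
|TG|² = 285.61 + 1.21 = 286.82
|TH|² = 0.04 + 0.16 = 0.2
The smallest is to H, so T lies in the Voronoi region of H.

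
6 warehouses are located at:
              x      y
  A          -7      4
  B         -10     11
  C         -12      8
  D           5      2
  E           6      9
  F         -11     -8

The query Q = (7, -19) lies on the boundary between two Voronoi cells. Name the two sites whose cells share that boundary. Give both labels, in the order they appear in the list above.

Squared distances from Q to each site:
|QA|² = (7−(-7))² + (-19−4)² = 196 + 529 = 725
|QB|² = (7−(-10))² + (-19−11)² = 289 + 900 = 1189
|QC|² = (7−(-12))² + (-19−8)² = 361 + 729 = 1090
|QD|² = (7−5)² + (-19−2)² = 4 + 441 = 445
|QE|² = (7−6)² + (-19−9)² = 1 + 784 = 785
|QF|² = (7−(-11))² + (-19−(-8))² = 324 + 121 = 445
Q is equidistant from D and F (both at squared distance 445), and every other site is strictly farther — so Q lies on the D–F Voronoi edge.

D and F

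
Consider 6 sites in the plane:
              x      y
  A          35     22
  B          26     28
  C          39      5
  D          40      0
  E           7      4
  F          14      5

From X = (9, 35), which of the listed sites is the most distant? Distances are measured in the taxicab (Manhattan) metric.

d(X,A) = |9−35| + |35−22| = 26 + 13 = 39
d(X,B) = |9−26| + |35−28| = 17 + 7 = 24
d(X,C) = |9−39| + |35−5| = 30 + 30 = 60
d(X,D) = |9−40| + |35−0| = 31 + 35 = 66
d(X,E) = |9−7| + |35−4| = 2 + 31 = 33
d(X,F) = |9−14| + |35−5| = 5 + 30 = 35
The largest is to D.

D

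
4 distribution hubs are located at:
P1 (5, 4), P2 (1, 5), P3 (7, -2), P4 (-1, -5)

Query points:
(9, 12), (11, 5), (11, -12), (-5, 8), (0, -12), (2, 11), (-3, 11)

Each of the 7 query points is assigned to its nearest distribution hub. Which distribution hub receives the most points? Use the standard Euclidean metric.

P2

(9, 12) — d² to each: P1:80, P2:113, P3:200, P4:389 → nearest is P1
(11, 5) — d² to each: P1:37, P2:100, P3:65, P4:244 → nearest is P1
(11, -12) — d² to each: P1:292, P2:389, P3:116, P4:193 → nearest is P3
(-5, 8) — d² to each: P1:116, P2:45, P3:244, P4:185 → nearest is P2
(0, -12) — d² to each: P1:281, P2:290, P3:149, P4:50 → nearest is P4
(2, 11) — d² to each: P1:58, P2:37, P3:194, P4:265 → nearest is P2
(-3, 11) — d² to each: P1:113, P2:52, P3:269, P4:260 → nearest is P2
Tally — P1:2, P2:3, P3:1, P4:1. P2 captures the most (3).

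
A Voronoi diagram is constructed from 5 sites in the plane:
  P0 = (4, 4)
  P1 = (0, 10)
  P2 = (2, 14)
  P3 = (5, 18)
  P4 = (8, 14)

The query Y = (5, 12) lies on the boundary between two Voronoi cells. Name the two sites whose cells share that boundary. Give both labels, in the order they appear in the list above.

Squared distances from Y to each site:
|YP0|² = 1 + 64 = 65
|YP1|² = 25 + 4 = 29
|YP2|² = 9 + 4 = 13
|YP3|² = 0 + 36 = 36
|YP4|² = 9 + 4 = 13
Y is equidistant from P2 and P4 (both at squared distance 13), and every other site is strictly farther — so Y lies on the P2–P4 Voronoi edge.

P2 and P4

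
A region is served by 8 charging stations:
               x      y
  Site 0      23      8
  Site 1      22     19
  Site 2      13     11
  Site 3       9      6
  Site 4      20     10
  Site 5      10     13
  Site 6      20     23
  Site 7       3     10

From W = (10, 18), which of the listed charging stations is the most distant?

Site 0

Squared Euclidean distances:
d²(W, Site 0) = 169 + 100 = 269
d²(W, Site 1) = 144 + 1 = 145
d²(W, Site 2) = 9 + 49 = 58
d²(W, Site 3) = 1 + 144 = 145
d²(W, Site 4) = 100 + 64 = 164
d²(W, Site 5) = 0 + 25 = 25
d²(W, Site 6) = 100 + 25 = 125
d²(W, Site 7) = 49 + 64 = 113
The largest is to Site 0.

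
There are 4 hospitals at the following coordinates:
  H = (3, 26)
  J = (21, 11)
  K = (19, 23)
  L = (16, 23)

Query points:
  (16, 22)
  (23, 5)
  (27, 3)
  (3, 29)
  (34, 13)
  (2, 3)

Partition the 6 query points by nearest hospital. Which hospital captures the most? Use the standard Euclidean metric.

(16, 22) — d² to each: H:185, J:146, K:10, L:1 → nearest is L
(23, 5) — d² to each: H:841, J:40, K:340, L:373 → nearest is J
(27, 3) — d² to each: H:1105, J:100, K:464, L:521 → nearest is J
(3, 29) — d² to each: H:9, J:648, K:292, L:205 → nearest is H
(34, 13) — d² to each: H:1130, J:173, K:325, L:424 → nearest is J
(2, 3) — d² to each: H:530, J:425, K:689, L:596 → nearest is J
Tally — H:1, J:4, L:1. J captures the most (4).

J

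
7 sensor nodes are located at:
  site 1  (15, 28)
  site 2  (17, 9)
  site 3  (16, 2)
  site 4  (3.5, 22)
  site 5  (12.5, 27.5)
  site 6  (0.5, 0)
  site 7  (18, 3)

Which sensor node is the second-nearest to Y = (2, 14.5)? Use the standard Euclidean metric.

site 6

Compare squared distances (the ordering matches that of the actual distances):
d²(Y, site 1) = (2−15)² + (14.5−28)² = 169 + 182.25 = 351.25
d²(Y, site 2) = (2−17)² + (14.5−9)² = 225 + 30.25 = 255.25
d²(Y, site 3) = (2−16)² + (14.5−2)² = 196 + 156.25 = 352.25
d²(Y, site 4) = (2−3.5)² + (14.5−22)² = 2.25 + 56.25 = 58.5
d²(Y, site 5) = (2−12.5)² + (14.5−27.5)² = 110.25 + 169 = 279.25
d²(Y, site 6) = (2−0.5)² + (14.5−0)² = 2.25 + 210.25 = 212.5
d²(Y, site 7) = (2−18)² + (14.5−3)² = 256 + 132.25 = 388.25
Sorted ascending: site 4, site 6, site 2, … — the second-nearest is site 6.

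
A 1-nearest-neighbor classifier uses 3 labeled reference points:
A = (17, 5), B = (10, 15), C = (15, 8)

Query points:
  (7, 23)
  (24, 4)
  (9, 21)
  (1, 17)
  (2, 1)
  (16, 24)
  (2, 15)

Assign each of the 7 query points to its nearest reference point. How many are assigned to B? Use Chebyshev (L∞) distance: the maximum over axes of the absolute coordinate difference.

(7, 23) — d to each: A:18, B:8, C:15 → nearest is B
(24, 4) — d to each: A:7, B:14, C:9 → nearest is A
(9, 21) — d to each: A:16, B:6, C:13 → nearest is B
(1, 17) — d to each: A:16, B:9, C:14 → nearest is B
(2, 1) — d to each: A:15, B:14, C:13 → nearest is C
(16, 24) — d to each: A:19, B:9, C:16 → nearest is B
(2, 15) — d to each: A:15, B:8, C:13 → nearest is B
5 of the 7 points have B as nearest.

5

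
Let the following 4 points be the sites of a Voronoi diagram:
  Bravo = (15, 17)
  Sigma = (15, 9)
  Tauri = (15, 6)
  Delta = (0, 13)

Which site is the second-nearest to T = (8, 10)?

Squared Euclidean distances:
d²(T, Bravo) = (8−15)² + (10−17)² = 49 + 49 = 98
d²(T, Sigma) = (8−15)² + (10−9)² = 49 + 1 = 50
d²(T, Tauri) = (8−15)² + (10−6)² = 49 + 16 = 65
d²(T, Delta) = (8−0)² + (10−13)² = 64 + 9 = 73
Sorted ascending: Sigma, Tauri, Delta, … — the second-nearest is Tauri.

Tauri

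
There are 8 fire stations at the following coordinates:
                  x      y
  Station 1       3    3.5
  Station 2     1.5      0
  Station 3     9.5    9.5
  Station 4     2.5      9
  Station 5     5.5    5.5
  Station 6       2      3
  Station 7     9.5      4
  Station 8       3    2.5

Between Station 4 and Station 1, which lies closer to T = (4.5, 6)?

Compare squared distances:
d²(T, Station 4) = (4.5−2.5)² + (6−9)² = 4 + 9 = 13
d²(T, Station 1) = (4.5−3)² + (6−3.5)² = 2.25 + 6.25 = 8.5
13 > 8.5, so Station 1 is closer.

Station 1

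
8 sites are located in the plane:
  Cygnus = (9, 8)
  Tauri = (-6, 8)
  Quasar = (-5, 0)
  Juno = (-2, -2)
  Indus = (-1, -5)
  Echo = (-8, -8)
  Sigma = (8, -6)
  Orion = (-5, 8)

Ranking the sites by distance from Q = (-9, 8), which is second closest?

Orion

Compare squared distances (the ordering matches that of the actual distances):
d²(Q, Cygnus) = 324 + 0 = 324
d²(Q, Tauri) = 9 + 0 = 9
d²(Q, Quasar) = 16 + 64 = 80
d²(Q, Juno) = 49 + 100 = 149
d²(Q, Indus) = 64 + 169 = 233
d²(Q, Echo) = 1 + 256 = 257
d²(Q, Sigma) = 289 + 196 = 485
d²(Q, Orion) = 16 + 0 = 16
Sorted ascending: Tauri, Orion, Quasar, … — the second-nearest is Orion.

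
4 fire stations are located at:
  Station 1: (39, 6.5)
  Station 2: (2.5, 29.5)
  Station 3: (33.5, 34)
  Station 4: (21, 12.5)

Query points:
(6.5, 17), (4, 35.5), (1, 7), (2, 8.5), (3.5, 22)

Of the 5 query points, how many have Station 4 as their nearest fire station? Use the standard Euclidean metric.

(6.5, 17) — d² to each: Station 1:1166.5, Station 2:172.25, Station 3:1018, Station 4:230.5 → nearest is Station 2
(4, 35.5) — d² to each: Station 1:2066, Station 2:38.25, Station 3:872.5, Station 4:818 → nearest is Station 2
(1, 7) — d² to each: Station 1:1444.25, Station 2:508.5, Station 3:1785.25, Station 4:430.25 → nearest is Station 4
(2, 8.5) — d² to each: Station 1:1373, Station 2:441.25, Station 3:1642.5, Station 4:377 → nearest is Station 4
(3.5, 22) — d² to each: Station 1:1500.5, Station 2:57.25, Station 3:1044, Station 4:396.5 → nearest is Station 2
2 of the 5 points have Station 4 as nearest.

2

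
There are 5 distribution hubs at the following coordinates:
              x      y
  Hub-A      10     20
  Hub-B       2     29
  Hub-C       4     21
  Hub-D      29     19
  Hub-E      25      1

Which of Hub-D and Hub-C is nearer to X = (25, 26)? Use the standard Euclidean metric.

Compare squared distances:
d²(X, Hub-D) = (25−29)² + (26−19)² = 16 + 49 = 65
d²(X, Hub-C) = (25−4)² + (26−21)² = 441 + 25 = 466
65 < 466, so Hub-D is closer.

Hub-D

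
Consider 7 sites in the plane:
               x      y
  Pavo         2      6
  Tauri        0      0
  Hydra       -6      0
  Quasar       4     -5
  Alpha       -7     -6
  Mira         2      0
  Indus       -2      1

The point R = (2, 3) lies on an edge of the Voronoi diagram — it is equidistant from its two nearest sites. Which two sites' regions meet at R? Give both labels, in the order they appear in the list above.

Squared distances from R to each site:
d²(R, Pavo) = (2−2)² + (3−6)² = 0 + 9 = 9
d²(R, Tauri) = (2−0)² + (3−0)² = 4 + 9 = 13
d²(R, Hydra) = (2−(-6))² + (3−0)² = 64 + 9 = 73
d²(R, Quasar) = (2−4)² + (3−(-5))² = 4 + 64 = 68
d²(R, Alpha) = (2−(-7))² + (3−(-6))² = 81 + 81 = 162
d²(R, Mira) = (2−2)² + (3−0)² = 0 + 9 = 9
d²(R, Indus) = (2−(-2))² + (3−1)² = 16 + 4 = 20
R is equidistant from Pavo and Mira (both at squared distance 9), and every other site is strictly farther — so R lies on the Pavo–Mira Voronoi edge.

Pavo and Mira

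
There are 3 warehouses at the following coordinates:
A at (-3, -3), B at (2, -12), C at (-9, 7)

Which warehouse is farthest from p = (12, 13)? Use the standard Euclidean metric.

B

Since √ is increasing, it suffices to compare squared distances:
|pA|² = 225 + 256 = 481
|pB|² = 100 + 625 = 725
|pC|² = 441 + 36 = 477
The largest is to B.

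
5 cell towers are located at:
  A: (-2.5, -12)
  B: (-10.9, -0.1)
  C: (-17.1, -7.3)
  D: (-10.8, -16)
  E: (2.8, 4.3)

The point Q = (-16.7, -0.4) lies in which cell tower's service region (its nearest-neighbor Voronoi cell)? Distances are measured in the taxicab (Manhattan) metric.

d(Q,A) = |-16.7−(-2.5)| + |-0.4−(-12)| = 14.2 + 11.6 = 25.8
d(Q,B) = |-16.7−(-10.9)| + |-0.4−(-0.1)| = 5.8 + 0.3 = 6.1
d(Q,C) = |-16.7−(-17.1)| + |-0.4−(-7.3)| = 0.4 + 6.9 = 7.3
d(Q,D) = |-16.7−(-10.8)| + |-0.4−(-16)| = 5.9 + 15.6 = 21.5
d(Q,E) = |-16.7−2.8| + |-0.4−4.3| = 19.5 + 4.7 = 24.2
B is nearest.

B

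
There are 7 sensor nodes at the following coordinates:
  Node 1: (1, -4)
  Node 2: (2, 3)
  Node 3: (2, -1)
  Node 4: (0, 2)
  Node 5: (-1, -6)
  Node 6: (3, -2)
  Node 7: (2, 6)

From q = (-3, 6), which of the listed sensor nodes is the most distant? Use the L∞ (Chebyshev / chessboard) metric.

Node 5

d(q, Node 1) = max(4, 10) = 10
d(q, Node 2) = max(5, 3) = 5
d(q, Node 3) = max(5, 7) = 7
d(q, Node 4) = max(3, 4) = 4
d(q, Node 5) = max(2, 12) = 12
d(q, Node 6) = max(6, 8) = 8
d(q, Node 7) = max(5, 0) = 5
The largest is to Node 5.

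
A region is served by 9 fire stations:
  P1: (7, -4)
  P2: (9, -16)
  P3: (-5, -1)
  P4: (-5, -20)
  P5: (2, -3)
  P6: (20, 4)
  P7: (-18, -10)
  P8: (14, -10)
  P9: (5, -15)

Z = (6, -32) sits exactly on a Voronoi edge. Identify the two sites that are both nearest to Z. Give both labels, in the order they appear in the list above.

P2 and P4

Squared distances from Z to each site:
|ZP1|² = 1 + 784 = 785
|ZP2|² = 9 + 256 = 265
|ZP3|² = 121 + 961 = 1082
|ZP4|² = 121 + 144 = 265
|ZP5|² = 16 + 841 = 857
|ZP6|² = 196 + 1296 = 1492
|ZP7|² = 576 + 484 = 1060
|ZP8|² = 64 + 484 = 548
|ZP9|² = 1 + 289 = 290
Z is equidistant from P2 and P4 (both at squared distance 265), and every other site is strictly farther — so Z lies on the P2–P4 Voronoi edge.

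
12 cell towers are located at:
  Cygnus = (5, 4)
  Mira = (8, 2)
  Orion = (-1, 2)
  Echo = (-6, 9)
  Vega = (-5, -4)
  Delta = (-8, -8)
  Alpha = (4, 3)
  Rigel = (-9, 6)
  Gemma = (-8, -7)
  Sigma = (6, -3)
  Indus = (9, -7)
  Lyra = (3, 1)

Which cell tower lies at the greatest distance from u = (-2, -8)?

Echo

Squared Euclidean distances:
d²(u, Cygnus) = (-2−5)² + (-8−4)² = 49 + 144 = 193
d²(u, Mira) = (-2−8)² + (-8−2)² = 100 + 100 = 200
d²(u, Orion) = (-2−(-1))² + (-8−2)² = 1 + 100 = 101
d²(u, Echo) = (-2−(-6))² + (-8−9)² = 16 + 289 = 305
d²(u, Vega) = (-2−(-5))² + (-8−(-4))² = 9 + 16 = 25
d²(u, Delta) = (-2−(-8))² + (-8−(-8))² = 36 + 0 = 36
d²(u, Alpha) = (-2−4)² + (-8−3)² = 36 + 121 = 157
d²(u, Rigel) = (-2−(-9))² + (-8−6)² = 49 + 196 = 245
d²(u, Gemma) = (-2−(-8))² + (-8−(-7))² = 36 + 1 = 37
d²(u, Sigma) = (-2−6)² + (-8−(-3))² = 64 + 25 = 89
d²(u, Indus) = (-2−9)² + (-8−(-7))² = 121 + 1 = 122
d²(u, Lyra) = (-2−3)² + (-8−1)² = 25 + 81 = 106
The largest is to Echo.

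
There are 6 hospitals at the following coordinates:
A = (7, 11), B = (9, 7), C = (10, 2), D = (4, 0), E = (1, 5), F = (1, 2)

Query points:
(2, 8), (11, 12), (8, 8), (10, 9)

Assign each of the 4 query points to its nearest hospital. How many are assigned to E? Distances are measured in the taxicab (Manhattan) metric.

1

(2, 8) — d to each: A:8, B:8, C:14, D:10, E:4, F:7 → nearest is E
(11, 12) — d to each: A:5, B:7, C:11, D:19, E:17, F:20 → nearest is A
(8, 8) — d to each: A:4, B:2, C:8, D:12, E:10, F:13 → nearest is B
(10, 9) — d to each: A:5, B:3, C:7, D:15, E:13, F:16 → nearest is B
1 of the 4 points has E as nearest.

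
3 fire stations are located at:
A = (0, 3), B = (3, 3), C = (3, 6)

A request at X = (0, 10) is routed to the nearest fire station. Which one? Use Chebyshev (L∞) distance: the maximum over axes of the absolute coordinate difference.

C

d(X,A) = max(0, 7) = 7
d(X,B) = max(3, 7) = 7
d(X,C) = max(3, 4) = 4
The smallest is to C, so X lies in the Voronoi region of C.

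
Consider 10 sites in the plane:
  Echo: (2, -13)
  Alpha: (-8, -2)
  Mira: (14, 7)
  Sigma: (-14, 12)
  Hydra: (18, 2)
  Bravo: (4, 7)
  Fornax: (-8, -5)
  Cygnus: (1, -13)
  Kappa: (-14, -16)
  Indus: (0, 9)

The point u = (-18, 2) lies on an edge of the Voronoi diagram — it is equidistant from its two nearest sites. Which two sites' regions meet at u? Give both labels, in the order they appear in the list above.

Squared distances from u to each site:
d²(u, Echo) = 400 + 225 = 625
d²(u, Alpha) = 100 + 16 = 116
d²(u, Mira) = 1024 + 25 = 1049
d²(u, Sigma) = 16 + 100 = 116
d²(u, Hydra) = 1296 + 0 = 1296
d²(u, Bravo) = 484 + 25 = 509
d²(u, Fornax) = 100 + 49 = 149
d²(u, Cygnus) = 361 + 225 = 586
d²(u, Kappa) = 16 + 324 = 340
d²(u, Indus) = 324 + 49 = 373
u is equidistant from Alpha and Sigma (both at squared distance 116), and every other site is strictly farther — so u lies on the Alpha–Sigma Voronoi edge.

Alpha and Sigma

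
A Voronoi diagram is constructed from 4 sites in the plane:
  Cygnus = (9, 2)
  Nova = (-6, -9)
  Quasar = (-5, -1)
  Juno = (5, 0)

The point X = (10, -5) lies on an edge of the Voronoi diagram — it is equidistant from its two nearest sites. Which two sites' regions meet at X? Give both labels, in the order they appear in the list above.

Cygnus and Juno

Squared distances from X to each site:
d²(X, Cygnus) = (10−9)² + (-5−2)² = 1 + 49 = 50
d²(X, Nova) = (10−(-6))² + (-5−(-9))² = 256 + 16 = 272
d²(X, Quasar) = (10−(-5))² + (-5−(-1))² = 225 + 16 = 241
d²(X, Juno) = (10−5)² + (-5−0)² = 25 + 25 = 50
X is equidistant from Cygnus and Juno (both at squared distance 50), and every other site is strictly farther — so X lies on the Cygnus–Juno Voronoi edge.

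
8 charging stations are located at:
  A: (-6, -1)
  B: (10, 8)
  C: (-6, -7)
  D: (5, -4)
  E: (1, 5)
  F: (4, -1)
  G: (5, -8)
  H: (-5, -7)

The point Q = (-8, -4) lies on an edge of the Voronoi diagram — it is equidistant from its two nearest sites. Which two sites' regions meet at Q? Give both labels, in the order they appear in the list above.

Squared distances from Q to each site:
|QA|² = (-8−(-6))² + (-4−(-1))² = 4 + 9 = 13
|QB|² = (-8−10)² + (-4−8)² = 324 + 144 = 468
|QC|² = (-8−(-6))² + (-4−(-7))² = 4 + 9 = 13
|QD|² = (-8−5)² + (-4−(-4))² = 169 + 0 = 169
|QE|² = (-8−1)² + (-4−5)² = 81 + 81 = 162
|QF|² = (-8−4)² + (-4−(-1))² = 144 + 9 = 153
|QG|² = (-8−5)² + (-4−(-8))² = 169 + 16 = 185
|QH|² = (-8−(-5))² + (-4−(-7))² = 9 + 9 = 18
Q is equidistant from A and C (both at squared distance 13), and every other site is strictly farther — so Q lies on the A–C Voronoi edge.

A and C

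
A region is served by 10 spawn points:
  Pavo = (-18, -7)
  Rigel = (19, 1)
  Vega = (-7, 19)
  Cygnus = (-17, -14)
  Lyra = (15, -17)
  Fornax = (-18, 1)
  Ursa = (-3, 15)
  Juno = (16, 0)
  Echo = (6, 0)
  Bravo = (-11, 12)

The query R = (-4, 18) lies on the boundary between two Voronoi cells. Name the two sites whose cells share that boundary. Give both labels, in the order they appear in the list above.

Vega and Ursa

Squared distances from R to each site:
d²(R, Pavo) = 196 + 625 = 821
d²(R, Rigel) = 529 + 289 = 818
d²(R, Vega) = 9 + 1 = 10
d²(R, Cygnus) = 169 + 1024 = 1193
d²(R, Lyra) = 361 + 1225 = 1586
d²(R, Fornax) = 196 + 289 = 485
d²(R, Ursa) = 1 + 9 = 10
d²(R, Juno) = 400 + 324 = 724
d²(R, Echo) = 100 + 324 = 424
d²(R, Bravo) = 49 + 36 = 85
R is equidistant from Vega and Ursa (both at squared distance 10), and every other site is strictly farther — so R lies on the Vega–Ursa Voronoi edge.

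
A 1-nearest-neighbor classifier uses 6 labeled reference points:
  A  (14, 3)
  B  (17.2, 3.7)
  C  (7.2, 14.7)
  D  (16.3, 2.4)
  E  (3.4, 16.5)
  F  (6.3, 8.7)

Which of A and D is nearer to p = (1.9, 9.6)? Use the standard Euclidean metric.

A

Compare squared distances:
|pA|² = (1.9−14)² + (9.6−3)² = 146.41 + 43.56 = 189.97
|pD|² = (1.9−16.3)² + (9.6−2.4)² = 207.36 + 51.84 = 259.2
189.97 < 259.2, so A is closer.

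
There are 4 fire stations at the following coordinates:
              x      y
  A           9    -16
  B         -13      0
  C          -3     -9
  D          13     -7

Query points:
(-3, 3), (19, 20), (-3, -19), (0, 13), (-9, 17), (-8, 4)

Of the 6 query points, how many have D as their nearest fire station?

1

(-3, 3) — d² to each: A:505, B:109, C:144, D:356 → nearest is B
(19, 20) — d² to each: A:1396, B:1424, C:1325, D:765 → nearest is D
(-3, -19) — d² to each: A:153, B:461, C:100, D:400 → nearest is C
(0, 13) — d² to each: A:922, B:338, C:493, D:569 → nearest is B
(-9, 17) — d² to each: A:1413, B:305, C:712, D:1060 → nearest is B
(-8, 4) — d² to each: A:689, B:41, C:194, D:562 → nearest is B
1 of the 6 points has D as nearest.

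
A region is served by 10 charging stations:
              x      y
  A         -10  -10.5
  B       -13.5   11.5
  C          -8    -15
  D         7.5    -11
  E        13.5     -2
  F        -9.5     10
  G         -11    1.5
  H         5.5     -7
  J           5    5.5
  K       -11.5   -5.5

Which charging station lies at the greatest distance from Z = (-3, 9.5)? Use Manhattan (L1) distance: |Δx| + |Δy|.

D

d(Z,A) = |-3−(-10)| + |9.5−(-10.5)| = 7 + 20 = 27
d(Z,B) = |-3−(-13.5)| + |9.5−11.5| = 10.5 + 2 = 12.5
d(Z,C) = |-3−(-8)| + |9.5−(-15)| = 5 + 24.5 = 29.5
d(Z,D) = |-3−7.5| + |9.5−(-11)| = 10.5 + 20.5 = 31
d(Z,E) = |-3−13.5| + |9.5−(-2)| = 16.5 + 11.5 = 28
d(Z,F) = |-3−(-9.5)| + |9.5−10| = 6.5 + 0.5 = 7
d(Z,G) = |-3−(-11)| + |9.5−1.5| = 8 + 8 = 16
d(Z,H) = |-3−5.5| + |9.5−(-7)| = 8.5 + 16.5 = 25
d(Z,J) = |-3−5| + |9.5−5.5| = 8 + 4 = 12
d(Z,K) = |-3−(-11.5)| + |9.5−(-5.5)| = 8.5 + 15 = 23.5
The largest is to D.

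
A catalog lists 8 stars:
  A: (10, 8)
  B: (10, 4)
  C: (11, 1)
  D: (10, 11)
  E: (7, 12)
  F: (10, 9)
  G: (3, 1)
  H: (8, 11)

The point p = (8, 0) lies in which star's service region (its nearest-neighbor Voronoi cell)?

Since √ is increasing, it suffices to compare squared distances:
|pA|² = 4 + 64 = 68
|pB|² = 4 + 16 = 20
|pC|² = 9 + 1 = 10
|pD|² = 4 + 121 = 125
|pE|² = 1 + 144 = 145
|pF|² = 4 + 81 = 85
|pG|² = 25 + 1 = 26
|pH|² = 0 + 121 = 121
The smallest is to C, so p lies in the Voronoi region of C.

C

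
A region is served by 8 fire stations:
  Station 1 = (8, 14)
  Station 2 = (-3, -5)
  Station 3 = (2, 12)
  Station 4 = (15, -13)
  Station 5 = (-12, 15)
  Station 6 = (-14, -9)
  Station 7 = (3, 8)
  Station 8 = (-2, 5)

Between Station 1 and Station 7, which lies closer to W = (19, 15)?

Station 1

Compare squared distances:
d²(W, Station 1) = (19−8)² + (15−14)² = 121 + 1 = 122
d²(W, Station 7) = (19−3)² + (15−8)² = 256 + 49 = 305
122 < 305, so Station 1 is closer.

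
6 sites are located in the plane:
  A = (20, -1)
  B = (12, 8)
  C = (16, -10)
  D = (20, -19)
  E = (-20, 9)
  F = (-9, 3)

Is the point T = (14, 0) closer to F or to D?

Compare squared distances:
|TF|² = (14−(-9))² + (0−3)² = 529 + 9 = 538
|TD|² = (14−20)² + (0−(-19))² = 36 + 361 = 397
538 > 397, so D is closer.

D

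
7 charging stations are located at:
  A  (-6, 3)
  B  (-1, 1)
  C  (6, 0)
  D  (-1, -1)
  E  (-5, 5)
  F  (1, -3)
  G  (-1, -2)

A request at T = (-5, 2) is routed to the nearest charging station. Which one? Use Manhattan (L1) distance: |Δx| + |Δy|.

d(T,A) = |-5−(-6)| + |2−3| = 1 + 1 = 2
d(T,B) = |-5−(-1)| + |2−1| = 4 + 1 = 5
d(T,C) = |-5−6| + |2−0| = 11 + 2 = 13
d(T,D) = |-5−(-1)| + |2−(-1)| = 4 + 3 = 7
d(T,E) = |-5−(-5)| + |2−5| = 0 + 3 = 3
d(T,F) = |-5−1| + |2−(-3)| = 6 + 5 = 11
d(T,G) = |-5−(-1)| + |2−(-2)| = 4 + 4 = 8
Minimum is at A.

A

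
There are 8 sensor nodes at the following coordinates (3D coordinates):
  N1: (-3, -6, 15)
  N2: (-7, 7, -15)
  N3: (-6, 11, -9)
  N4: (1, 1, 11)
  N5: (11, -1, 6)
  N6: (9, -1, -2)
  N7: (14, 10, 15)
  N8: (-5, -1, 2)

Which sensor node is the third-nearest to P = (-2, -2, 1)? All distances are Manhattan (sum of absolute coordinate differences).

N4

d(P,N1) = |-2−(-3)| + |-2−(-6)| + |1−15| = 1 + 4 + 14 = 19
d(P,N2) = |-2−(-7)| + |-2−7| + |1−(-15)| = 5 + 9 + 16 = 30
d(P,N3) = |-2−(-6)| + |-2−11| + |1−(-9)| = 4 + 13 + 10 = 27
d(P,N4) = |-2−1| + |-2−1| + |1−11| = 3 + 3 + 10 = 16
d(P,N5) = |-2−11| + |-2−(-1)| + |1−6| = 13 + 1 + 5 = 19
d(P,N6) = |-2−9| + |-2−(-1)| + |1−(-2)| = 11 + 1 + 3 = 15
d(P,N7) = |-2−14| + |-2−10| + |1−15| = 16 + 12 + 14 = 42
d(P,N8) = |-2−(-5)| + |-2−(-1)| + |1−2| = 3 + 1 + 1 = 5
Sorted ascending: N8, N6, N4, N1, … — the third-nearest is N4.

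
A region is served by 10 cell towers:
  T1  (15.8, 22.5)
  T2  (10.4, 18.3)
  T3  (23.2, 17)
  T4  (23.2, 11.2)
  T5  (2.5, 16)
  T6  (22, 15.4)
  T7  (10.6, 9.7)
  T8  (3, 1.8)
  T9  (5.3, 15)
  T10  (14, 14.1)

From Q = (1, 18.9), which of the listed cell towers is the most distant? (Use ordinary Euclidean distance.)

Squared Euclidean distances:
|QT1|² = (1−15.8)² + (18.9−22.5)² = 219.04 + 12.96 = 232
|QT2|² = (1−10.4)² + (18.9−18.3)² = 88.36 + 0.36 = 88.72
|QT3|² = (1−23.2)² + (18.9−17)² = 492.84 + 3.61 = 496.45
|QT4|² = (1−23.2)² + (18.9−11.2)² = 492.84 + 59.29 = 552.13
|QT5|² = (1−2.5)² + (18.9−16)² = 2.25 + 8.41 = 10.66
|QT6|² = (1−22)² + (18.9−15.4)² = 441 + 12.25 = 453.25
|QT7|² = (1−10.6)² + (18.9−9.7)² = 92.16 + 84.64 = 176.8
|QT8|² = (1−3)² + (18.9−1.8)² = 4 + 292.41 = 296.41
|QT9|² = (1−5.3)² + (18.9−15)² = 18.49 + 15.21 = 33.7
d²(Q, T10) = (1−14)² + (18.9−14.1)² = 169 + 23.04 = 192.04
The largest is to T4.

T4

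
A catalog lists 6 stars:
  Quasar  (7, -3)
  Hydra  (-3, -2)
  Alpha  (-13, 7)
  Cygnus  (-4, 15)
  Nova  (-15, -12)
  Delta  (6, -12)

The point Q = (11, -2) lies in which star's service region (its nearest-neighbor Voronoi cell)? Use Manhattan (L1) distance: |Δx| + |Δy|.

d(Q, Quasar) = |11−7| + |-2−(-3)| = 4 + 1 = 5
d(Q, Hydra) = |11−(-3)| + |-2−(-2)| = 14 + 0 = 14
d(Q, Alpha) = |11−(-13)| + |-2−7| = 24 + 9 = 33
d(Q, Cygnus) = |11−(-4)| + |-2−15| = 15 + 17 = 32
d(Q, Nova) = |11−(-15)| + |-2−(-12)| = 26 + 10 = 36
d(Q, Delta) = |11−6| + |-2−(-12)| = 5 + 10 = 15
Quasar is nearest.

Quasar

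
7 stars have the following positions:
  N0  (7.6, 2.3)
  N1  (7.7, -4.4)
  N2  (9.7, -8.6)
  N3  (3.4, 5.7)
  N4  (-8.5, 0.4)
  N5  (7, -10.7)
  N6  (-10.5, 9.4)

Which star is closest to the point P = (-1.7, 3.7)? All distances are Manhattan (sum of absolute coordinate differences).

N3

d(P,N0) = 9.3 + 1.4 = 10.7
d(P,N1) = 9.4 + 8.1 = 17.5
d(P,N2) = 11.4 + 12.3 = 23.7
d(P,N3) = 5.1 + 2 = 7.1
d(P,N4) = 6.8 + 3.3 = 10.1
d(P,N5) = 8.7 + 14.4 = 23.1
d(P,N6) = 8.8 + 5.7 = 14.5
The smallest is to N3, so P lies in the Voronoi region of N3.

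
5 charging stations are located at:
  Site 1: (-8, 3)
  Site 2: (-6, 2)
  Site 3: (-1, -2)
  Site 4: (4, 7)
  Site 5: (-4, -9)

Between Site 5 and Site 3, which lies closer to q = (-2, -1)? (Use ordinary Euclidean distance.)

Compare squared distances:
d²(q, Site 5) = (-2−(-4))² + (-1−(-9))² = 4 + 64 = 68
d²(q, Site 3) = (-2−(-1))² + (-1−(-2))² = 1 + 1 = 2
68 > 2, so Site 3 is closer.

Site 3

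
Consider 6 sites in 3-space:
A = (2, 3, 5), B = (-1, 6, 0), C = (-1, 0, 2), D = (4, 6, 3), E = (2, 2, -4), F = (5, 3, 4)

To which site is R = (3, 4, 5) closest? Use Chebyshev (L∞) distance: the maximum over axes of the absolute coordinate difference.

A

d(R,A) = max(1, 1, 0) = 1
d(R,B) = max(4, 2, 5) = 5
d(R,C) = max(4, 4, 3) = 4
d(R,D) = max(1, 2, 2) = 2
d(R,E) = max(1, 2, 9) = 9
d(R,F) = max(2, 1, 1) = 2
A is nearest.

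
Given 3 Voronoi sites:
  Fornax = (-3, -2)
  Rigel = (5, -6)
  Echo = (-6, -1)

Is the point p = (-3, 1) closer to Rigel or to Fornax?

Compare squared distances:
d²(p, Rigel) = (-3−5)² + (1−(-6))² = 64 + 49 = 113
d²(p, Fornax) = (-3−(-3))² + (1−(-2))² = 0 + 9 = 9
113 > 9, so Fornax is closer.

Fornax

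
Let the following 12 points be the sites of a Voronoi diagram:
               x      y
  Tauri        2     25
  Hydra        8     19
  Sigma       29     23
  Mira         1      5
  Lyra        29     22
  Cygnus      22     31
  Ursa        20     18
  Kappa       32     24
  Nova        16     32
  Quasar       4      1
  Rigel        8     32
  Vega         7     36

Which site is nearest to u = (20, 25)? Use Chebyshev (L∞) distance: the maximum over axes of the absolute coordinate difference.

Cygnus

d(u, Tauri) = max(18, 0) = 18
d(u, Hydra) = max(12, 6) = 12
d(u, Sigma) = max(9, 2) = 9
d(u, Mira) = max(19, 20) = 20
d(u, Lyra) = max(9, 3) = 9
d(u, Cygnus) = max(2, 6) = 6
d(u, Ursa) = max(0, 7) = 7
d(u, Kappa) = max(12, 1) = 12
d(u, Nova) = max(4, 7) = 7
d(u, Quasar) = max(16, 24) = 24
d(u, Rigel) = max(12, 7) = 12
d(u, Vega) = max(13, 11) = 13
Cygnus is nearest.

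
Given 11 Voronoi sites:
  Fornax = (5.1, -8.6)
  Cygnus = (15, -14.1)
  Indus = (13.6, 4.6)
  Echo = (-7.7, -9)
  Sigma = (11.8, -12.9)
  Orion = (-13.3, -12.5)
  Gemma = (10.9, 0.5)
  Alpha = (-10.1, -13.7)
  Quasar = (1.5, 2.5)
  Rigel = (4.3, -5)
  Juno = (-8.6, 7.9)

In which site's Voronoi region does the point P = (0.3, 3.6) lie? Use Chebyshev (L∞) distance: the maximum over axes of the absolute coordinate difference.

Quasar

d(P, Fornax) = max(4.8, 12.2) = 12.2
d(P, Cygnus) = max(14.7, 17.7) = 17.7
d(P, Indus) = max(13.3, 1) = 13.3
d(P, Echo) = max(8, 12.6) = 12.6
d(P, Sigma) = max(11.5, 16.5) = 16.5
d(P, Orion) = max(13.6, 16.1) = 16.1
d(P, Gemma) = max(10.6, 3.1) = 10.6
d(P, Alpha) = max(10.4, 17.3) = 17.3
d(P, Quasar) = max(1.2, 1.1) = 1.2
d(P, Rigel) = max(4, 8.6) = 8.6
d(P, Juno) = max(8.9, 4.3) = 8.9
Quasar is nearest.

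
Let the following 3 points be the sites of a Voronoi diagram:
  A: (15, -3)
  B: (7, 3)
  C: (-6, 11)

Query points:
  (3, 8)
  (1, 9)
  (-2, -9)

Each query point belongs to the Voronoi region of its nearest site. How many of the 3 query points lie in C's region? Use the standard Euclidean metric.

1

(3, 8) — d² to each: A:265, B:41, C:90 → nearest is B
(1, 9) — d² to each: A:340, B:72, C:53 → nearest is C
(-2, -9) — d² to each: A:325, B:225, C:416 → nearest is B
1 of the 3 points has C as nearest.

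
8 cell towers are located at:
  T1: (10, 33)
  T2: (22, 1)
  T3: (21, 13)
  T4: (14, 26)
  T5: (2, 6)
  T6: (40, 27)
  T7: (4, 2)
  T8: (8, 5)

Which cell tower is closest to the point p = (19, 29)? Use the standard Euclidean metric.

Squared Euclidean distances:
|pT1|² = 81 + 16 = 97
|pT2|² = 9 + 784 = 793
|pT3|² = 4 + 256 = 260
|pT4|² = 25 + 9 = 34
|pT5|² = 289 + 529 = 818
|pT6|² = 441 + 4 = 445
|pT7|² = 225 + 729 = 954
|pT8|² = 121 + 576 = 697
Minimum is at T4.

T4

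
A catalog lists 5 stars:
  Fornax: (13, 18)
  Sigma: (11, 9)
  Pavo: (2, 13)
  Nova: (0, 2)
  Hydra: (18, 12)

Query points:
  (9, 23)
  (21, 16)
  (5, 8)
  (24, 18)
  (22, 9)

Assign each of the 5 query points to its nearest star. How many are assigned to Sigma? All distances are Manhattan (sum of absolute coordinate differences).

1

(9, 23) — d to each: Fornax:9, Sigma:16, Pavo:17, Nova:30, Hydra:20 → nearest is Fornax
(21, 16) — d to each: Fornax:10, Sigma:17, Pavo:22, Nova:35, Hydra:7 → nearest is Hydra
(5, 8) — d to each: Fornax:18, Sigma:7, Pavo:8, Nova:11, Hydra:17 → nearest is Sigma
(24, 18) — d to each: Fornax:11, Sigma:22, Pavo:27, Nova:40, Hydra:12 → nearest is Fornax
(22, 9) — d to each: Fornax:18, Sigma:11, Pavo:24, Nova:29, Hydra:7 → nearest is Hydra
1 of the 5 points has Sigma as nearest.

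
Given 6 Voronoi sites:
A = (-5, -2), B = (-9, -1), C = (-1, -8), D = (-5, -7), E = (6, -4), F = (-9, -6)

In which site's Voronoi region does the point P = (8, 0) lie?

E

Compare squared distances (the ordering matches that of the actual distances):
|PA|² = 169 + 4 = 173
|PB|² = 289 + 1 = 290
|PC|² = 81 + 64 = 145
|PD|² = 169 + 49 = 218
|PE|² = 4 + 16 = 20
|PF|² = 289 + 36 = 325
E is nearest.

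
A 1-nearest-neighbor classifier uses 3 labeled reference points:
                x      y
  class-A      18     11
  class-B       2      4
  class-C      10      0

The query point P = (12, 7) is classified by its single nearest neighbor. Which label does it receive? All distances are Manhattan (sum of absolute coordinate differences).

d(P, class-A) = |12−18| + |7−11| = 6 + 4 = 10
d(P, class-B) = |12−2| + |7−4| = 10 + 3 = 13
d(P, class-C) = |12−10| + |7−0| = 2 + 7 = 9
The smallest is to class-C, so P lies in the Voronoi region of class-C.

class-C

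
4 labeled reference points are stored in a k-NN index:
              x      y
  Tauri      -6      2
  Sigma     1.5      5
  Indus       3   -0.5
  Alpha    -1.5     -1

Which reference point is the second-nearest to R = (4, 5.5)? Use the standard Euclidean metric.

Since √ is increasing, it suffices to compare squared distances:
d²(R, Tauri) = (4−(-6))² + (5.5−2)² = 100 + 12.25 = 112.25
d²(R, Sigma) = (4−1.5)² + (5.5−5)² = 6.25 + 0.25 = 6.5
d²(R, Indus) = (4−3)² + (5.5−(-0.5))² = 1 + 36 = 37
d²(R, Alpha) = (4−(-1.5))² + (5.5−(-1))² = 30.25 + 42.25 = 72.5
Sorted ascending: Sigma, Indus, Alpha, … — the second-nearest is Indus.

Indus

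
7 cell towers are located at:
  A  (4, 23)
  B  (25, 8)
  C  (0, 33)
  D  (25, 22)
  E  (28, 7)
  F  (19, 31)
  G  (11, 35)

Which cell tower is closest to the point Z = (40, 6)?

Compare squared distances (the ordering matches that of the actual distances):
|ZA|² = (40−4)² + (6−23)² = 1296 + 289 = 1585
|ZB|² = (40−25)² + (6−8)² = 225 + 4 = 229
|ZC|² = (40−0)² + (6−33)² = 1600 + 729 = 2329
|ZD|² = (40−25)² + (6−22)² = 225 + 256 = 481
|ZE|² = (40−28)² + (6−7)² = 144 + 1 = 145
|ZF|² = (40−19)² + (6−31)² = 441 + 625 = 1066
|ZG|² = (40−11)² + (6−35)² = 841 + 841 = 1682
The smallest is to E, so Z lies in the Voronoi region of E.

E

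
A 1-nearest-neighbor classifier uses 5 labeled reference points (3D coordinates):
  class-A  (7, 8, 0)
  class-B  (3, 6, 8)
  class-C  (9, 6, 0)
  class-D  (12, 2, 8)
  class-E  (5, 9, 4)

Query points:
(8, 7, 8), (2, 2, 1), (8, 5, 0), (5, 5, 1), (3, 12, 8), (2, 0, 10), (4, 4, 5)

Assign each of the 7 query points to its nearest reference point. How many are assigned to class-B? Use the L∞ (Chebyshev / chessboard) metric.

2

(8, 7, 8) — d to each: class-A:8, class-B:5, class-C:8, class-D:5, class-E:4 → nearest is class-E
(2, 2, 1) — d to each: class-A:6, class-B:7, class-C:7, class-D:10, class-E:7 → nearest is class-A
(8, 5, 0) — d to each: class-A:3, class-B:8, class-C:1, class-D:8, class-E:4 → nearest is class-C
(5, 5, 1) — d to each: class-A:3, class-B:7, class-C:4, class-D:7, class-E:4 → nearest is class-A
(3, 12, 8) — d to each: class-A:8, class-B:6, class-C:8, class-D:10, class-E:4 → nearest is class-E
(2, 0, 10) — d to each: class-A:10, class-B:6, class-C:10, class-D:10, class-E:9 → nearest is class-B
(4, 4, 5) — d to each: class-A:5, class-B:3, class-C:5, class-D:8, class-E:5 → nearest is class-B
2 of the 7 points have class-B as nearest.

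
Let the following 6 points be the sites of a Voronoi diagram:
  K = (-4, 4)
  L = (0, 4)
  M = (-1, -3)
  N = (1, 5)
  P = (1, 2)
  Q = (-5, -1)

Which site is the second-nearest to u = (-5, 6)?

L

Since √ is increasing, it suffices to compare squared distances:
|uK|² = (-5−(-4))² + (6−4)² = 1 + 4 = 5
|uL|² = (-5−0)² + (6−4)² = 25 + 4 = 29
|uM|² = (-5−(-1))² + (6−(-3))² = 16 + 81 = 97
|uN|² = (-5−1)² + (6−5)² = 36 + 1 = 37
|uP|² = (-5−1)² + (6−2)² = 36 + 16 = 52
|uQ|² = (-5−(-5))² + (6−(-1))² = 0 + 49 = 49
Sorted ascending: K, L, N, … — the second-nearest is L.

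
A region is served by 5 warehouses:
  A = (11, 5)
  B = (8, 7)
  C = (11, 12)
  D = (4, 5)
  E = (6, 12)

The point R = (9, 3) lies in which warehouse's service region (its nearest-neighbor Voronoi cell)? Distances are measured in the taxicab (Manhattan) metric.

A

d(R,A) = 2 + 2 = 4
d(R,B) = 1 + 4 = 5
d(R,C) = 2 + 9 = 11
d(R,D) = 5 + 2 = 7
d(R,E) = 3 + 9 = 12
Minimum is at A.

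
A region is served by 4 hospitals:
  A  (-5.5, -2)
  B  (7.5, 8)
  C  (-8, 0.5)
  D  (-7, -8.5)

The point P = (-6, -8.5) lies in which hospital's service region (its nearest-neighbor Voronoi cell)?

D

Since √ is increasing, it suffices to compare squared distances:
|PA|² = (-6−(-5.5))² + (-8.5−(-2))² = 0.25 + 42.25 = 42.5
|PB|² = (-6−7.5)² + (-8.5−8)² = 182.25 + 272.25 = 454.5
|PC|² = (-6−(-8))² + (-8.5−0.5)² = 4 + 81 = 85
|PD|² = (-6−(-7))² + (-8.5−(-8.5))² = 1 + 0 = 1
The smallest is to D, so P lies in the Voronoi region of D.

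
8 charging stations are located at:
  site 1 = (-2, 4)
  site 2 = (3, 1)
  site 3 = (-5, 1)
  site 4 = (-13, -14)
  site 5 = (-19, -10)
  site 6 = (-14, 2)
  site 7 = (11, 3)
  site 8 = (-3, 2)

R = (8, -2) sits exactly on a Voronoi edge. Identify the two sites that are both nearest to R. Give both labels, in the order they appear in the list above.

Squared distances from R to each site:
d²(R, site 1) = 100 + 36 = 136
d²(R, site 2) = 25 + 9 = 34
d²(R, site 3) = 169 + 9 = 178
d²(R, site 4) = 441 + 144 = 585
d²(R, site 5) = 729 + 64 = 793
d²(R, site 6) = 484 + 16 = 500
d²(R, site 7) = 9 + 25 = 34
d²(R, site 8) = 121 + 16 = 137
R is equidistant from site 2 and site 7 (both at squared distance 34), and every other site is strictly farther — so R lies on the site 2–site 7 Voronoi edge.

site 2 and site 7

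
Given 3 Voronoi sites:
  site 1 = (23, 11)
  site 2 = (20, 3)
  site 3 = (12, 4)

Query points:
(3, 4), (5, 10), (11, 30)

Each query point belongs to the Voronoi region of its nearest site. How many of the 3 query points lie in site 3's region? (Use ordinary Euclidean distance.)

2

(3, 4) — d² to each: site 1:449, site 2:290, site 3:81 → nearest is site 3
(5, 10) — d² to each: site 1:325, site 2:274, site 3:85 → nearest is site 3
(11, 30) — d² to each: site 1:505, site 2:810, site 3:677 → nearest is site 1
2 of the 3 points have site 3 as nearest.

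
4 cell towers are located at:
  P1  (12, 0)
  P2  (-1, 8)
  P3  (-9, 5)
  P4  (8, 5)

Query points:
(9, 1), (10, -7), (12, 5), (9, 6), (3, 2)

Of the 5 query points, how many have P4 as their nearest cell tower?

(9, 1) — d² to each: P1:10, P2:149, P3:340, P4:17 → nearest is P1
(10, -7) — d² to each: P1:53, P2:346, P3:505, P4:148 → nearest is P1
(12, 5) — d² to each: P1:25, P2:178, P3:441, P4:16 → nearest is P4
(9, 6) — d² to each: P1:45, P2:104, P3:325, P4:2 → nearest is P4
(3, 2) — d² to each: P1:85, P2:52, P3:153, P4:34 → nearest is P4
3 of the 5 points have P4 as nearest.

3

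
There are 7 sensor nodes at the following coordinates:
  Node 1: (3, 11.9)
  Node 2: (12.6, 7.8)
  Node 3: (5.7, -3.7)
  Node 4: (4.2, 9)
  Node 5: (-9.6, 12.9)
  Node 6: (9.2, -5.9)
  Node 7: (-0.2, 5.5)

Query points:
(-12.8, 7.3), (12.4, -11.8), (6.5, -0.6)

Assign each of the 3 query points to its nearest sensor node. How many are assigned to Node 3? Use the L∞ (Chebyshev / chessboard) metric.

1

(-12.8, 7.3) — d to each: Node 1:15.8, Node 2:25.4, Node 3:18.5, Node 4:17, Node 5:5.6, Node 6:22, Node 7:12.6 → nearest is Node 5
(12.4, -11.8) — d to each: Node 1:23.7, Node 2:19.6, Node 3:8.1, Node 4:20.8, Node 5:24.7, Node 6:5.9, Node 7:17.3 → nearest is Node 6
(6.5, -0.6) — d to each: Node 1:12.5, Node 2:8.4, Node 3:3.1, Node 4:9.6, Node 5:16.1, Node 6:5.3, Node 7:6.7 → nearest is Node 3
1 of the 3 points has Node 3 as nearest.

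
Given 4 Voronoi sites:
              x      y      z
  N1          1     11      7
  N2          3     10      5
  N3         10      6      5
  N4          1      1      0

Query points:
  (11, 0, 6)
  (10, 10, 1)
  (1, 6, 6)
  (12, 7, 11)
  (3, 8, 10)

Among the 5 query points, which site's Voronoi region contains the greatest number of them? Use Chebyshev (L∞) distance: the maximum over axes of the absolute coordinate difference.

N3

(11, 0, 6) — d to each: N1:11, N2:10, N3:6, N4:10 → nearest is N3
(10, 10, 1) — d to each: N1:9, N2:7, N3:4, N4:9 → nearest is N3
(1, 6, 6) — d to each: N1:5, N2:4, N3:9, N4:6 → nearest is N2
(12, 7, 11) — d to each: N1:11, N2:9, N3:6, N4:11 → nearest is N3
(3, 8, 10) — d to each: N1:3, N2:5, N3:7, N4:10 → nearest is N1
Tally — N1:1, N2:1, N3:3. N3 captures the most (3).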